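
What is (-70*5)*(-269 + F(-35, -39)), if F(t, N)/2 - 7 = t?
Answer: 113750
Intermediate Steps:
F(t, N) = 14 + 2*t
(-70*5)*(-269 + F(-35, -39)) = (-70*5)*(-269 + (14 + 2*(-35))) = -350*(-269 + (14 - 70)) = -350*(-269 - 56) = -350*(-325) = 113750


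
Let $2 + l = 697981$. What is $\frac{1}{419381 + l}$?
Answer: $\frac{1}{1117360} \approx 8.9497 \cdot 10^{-7}$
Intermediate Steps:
$l = 697979$ ($l = -2 + 697981 = 697979$)
$\frac{1}{419381 + l} = \frac{1}{419381 + 697979} = \frac{1}{1117360}$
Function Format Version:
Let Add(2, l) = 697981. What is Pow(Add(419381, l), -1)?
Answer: Rational(1, 1117360) ≈ 8.9497e-7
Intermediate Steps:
l = 697979 (l = Add(-2, 697981) = 697979)
Pow(Add(419381, l), -1) = Pow(Add(419381, 697979), -1) = Pow(1117360, -1) = Rational(1, 1117360)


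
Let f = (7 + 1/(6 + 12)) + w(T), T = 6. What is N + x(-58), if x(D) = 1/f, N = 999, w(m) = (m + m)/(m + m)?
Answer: 144873/145 ≈ 999.12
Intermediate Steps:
w(m) = 1 (w(m) = (2*m)/((2*m)) = (2*m)*(1/(2*m)) = 1)
f = 145/18 (f = (7 + 1/(6 + 12)) + 1 = (7 + 1/18) + 1 = 127/18 + 1 = 145/18 ≈ 8.0556)
x(D) = 18/145 (x(D) = 1/(145/18) = 18/145)
N + x(-58) = 999 + 18/145 = 144873/145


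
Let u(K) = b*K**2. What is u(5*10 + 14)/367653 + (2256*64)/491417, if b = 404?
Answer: 866272199680/180670934301 ≈ 4.7948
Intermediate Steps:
u(K) = 404*K**2
u(5*10 + 14)/367653 + (2256*64)/491417 = (404*(5*10 + 14)**2)/367653 + (2256*64)/491417 = (404*(50 + 14)**2)*(1/367653) + 144384*(1/491417) = (404*64**2)*(1/367653) + 144384/491417 = (404*4096)*(1/367653) + 144384/491417 = 1654784*(1/367653) + 144384/491417 = 1654784/367653 + 144384/491417 = 866272199680/180670934301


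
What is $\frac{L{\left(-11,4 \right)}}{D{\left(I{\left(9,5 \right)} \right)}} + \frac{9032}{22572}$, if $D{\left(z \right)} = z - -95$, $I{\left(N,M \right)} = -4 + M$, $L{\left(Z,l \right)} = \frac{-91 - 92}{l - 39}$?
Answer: $\frac{2873183}{6320160} \approx 0.45461$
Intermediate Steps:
$L{\left(Z,l \right)} = - \frac{183}{-39 + l}$
$D{\left(z \right)} = 95 + z$ ($D{\left(z \right)} = z + 95 = 95 + z$)
$\frac{L{\left(-11,4 \right)}}{D{\left(I{\left(9,5 \right)} \right)}} + \frac{9032}{22572} = \frac{\left(-183\right) \frac{1}{-39 + 4}}{95 + \left(-4 + 5\right)} + \frac{9032}{22572} = \frac{\left(-183\right) \frac{1}{-35}}{95 + 1} + 9032 \cdot \frac{1}{22572} = \frac{\left(-183\right) \left(- \frac{1}{35}\right)}{96} + \frac{2258}{5643} = \frac{183}{35} \cdot \frac{1}{96} + \frac{2258}{5643} = \frac{61}{1120} + \frac{2258}{5643} = \frac{2873183}{6320160}$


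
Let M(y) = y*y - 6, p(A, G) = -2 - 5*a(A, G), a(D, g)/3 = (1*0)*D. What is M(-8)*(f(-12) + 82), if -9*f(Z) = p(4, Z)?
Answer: 42920/9 ≈ 4768.9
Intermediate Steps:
a(D, g) = 0 (a(D, g) = 3*((1*0)*D) = 3*(0*D) = 3*0 = 0)
p(A, G) = -2 (p(A, G) = -2 - 5*0 = -2 + 0 = -2)
f(Z) = 2/9 (f(Z) = -⅑*(-2) = 2/9)
M(y) = -6 + y² (M(y) = y² - 6 = -6 + y²)
M(-8)*(f(-12) + 82) = (-6 + (-8)²)*(2/9 + 82) = (-6 + 64)*(740/9) = 58*(740/9) = 42920/9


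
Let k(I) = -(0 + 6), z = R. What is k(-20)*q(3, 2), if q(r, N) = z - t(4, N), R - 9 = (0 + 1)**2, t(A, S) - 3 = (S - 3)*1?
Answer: -48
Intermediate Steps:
t(A, S) = S (t(A, S) = 3 + (S - 3)*1 = 3 + (-3 + S)*1 = 3 + (-3 + S) = S)
R = 10 (R = 9 + (0 + 1)**2 = 9 + 1**2 = 9 + 1 = 10)
z = 10
k(I) = -6 (k(I) = -1*6 = -6)
q(r, N) = 10 - N
k(-20)*q(3, 2) = -6*(10 - 1*2) = -6*(10 - 2) = -6*8 = -48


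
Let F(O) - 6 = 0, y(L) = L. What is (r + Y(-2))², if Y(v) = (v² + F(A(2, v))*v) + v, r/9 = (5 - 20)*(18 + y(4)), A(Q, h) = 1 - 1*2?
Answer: 8880400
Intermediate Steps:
A(Q, h) = -1 (A(Q, h) = 1 - 2 = -1)
F(O) = 6 (F(O) = 6 + 0 = 6)
r = -2970 (r = 9*((5 - 20)*(18 + 4)) = 9*(-15*22) = 9*(-330) = -2970)
Y(v) = v² + 7*v (Y(v) = (v² + 6*v) + v = v² + 7*v)
(r + Y(-2))² = (-2970 - 2*(7 - 2))² = (-2970 - 2*5)² = (-2970 - 10)² = (-2980)² = 8880400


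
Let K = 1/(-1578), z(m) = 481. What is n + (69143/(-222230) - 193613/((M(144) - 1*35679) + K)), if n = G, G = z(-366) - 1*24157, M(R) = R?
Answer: -294971527723001693/12461376355130 ≈ -23671.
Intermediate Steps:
K = -1/1578 ≈ -0.00063371
G = -23676 (G = 481 - 1*24157 = 481 - 24157 = -23676)
n = -23676
n + (69143/(-222230) - 193613/((M(144) - 1*35679) + K)) = -23676 + (69143/(-222230) - 193613/((144 - 1*35679) - 1/1578)) = -23676 + (69143*(-1/222230) - 193613/((144 - 35679) - 1/1578)) = -23676 + (-69143/222230 - 193613/(-35535 - 1/1578)) = -23676 + (-69143/222230 - 193613/(-56074231/1578)) = -23676 + (-69143/222230 - 193613*(-1578/56074231)) = -23676 + (-69143/222230 + 305521314/56074231) = -23676 + 64018861056187/12461376355130 = -294971527723001693/12461376355130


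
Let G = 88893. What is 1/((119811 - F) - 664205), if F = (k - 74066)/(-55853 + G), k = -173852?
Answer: -280/152428219 ≈ -1.8369e-6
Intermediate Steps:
F = -2101/280 (F = (-173852 - 74066)/(-55853 + 88893) = -247918/33040 = -247918*1/33040 = -2101/280 ≈ -7.5036)
1/((119811 - F) - 664205) = 1/((119811 - 1*(-2101/280)) - 664205) = 1/((119811 + 2101/280) - 664205) = 1/(33549181/280 - 664205) = 1/(-152428219/280) = -280/152428219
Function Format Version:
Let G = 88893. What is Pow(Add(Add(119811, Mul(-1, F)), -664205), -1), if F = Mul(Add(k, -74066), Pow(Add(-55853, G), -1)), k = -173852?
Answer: Rational(-280, 152428219) ≈ -1.8369e-6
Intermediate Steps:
F = Rational(-2101, 280) (F = Mul(Add(-173852, -74066), Pow(Add(-55853, 88893), -1)) = Mul(-247918, Pow(33040, -1)) = Mul(-247918, Rational(1, 33040)) = Rational(-2101, 280) ≈ -7.5036)
Pow(Add(Add(119811, Mul(-1, F)), -664205), -1) = Pow(Add(Add(119811, Mul(-1, Rational(-2101, 280))), -664205), -1) = Pow(Add(Add(119811, Rational(2101, 280)), -664205), -1) = Pow(Add(Rational(33549181, 280), -664205), -1) = Pow(Rational(-152428219, 280), -1) = Rational(-280, 152428219)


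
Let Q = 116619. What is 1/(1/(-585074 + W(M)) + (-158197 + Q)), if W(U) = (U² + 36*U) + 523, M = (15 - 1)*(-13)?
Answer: -557979/23199650863 ≈ -2.4051e-5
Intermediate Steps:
M = -182 (M = 14*(-13) = -182)
W(U) = 523 + U² + 36*U
1/(1/(-585074 + W(M)) + (-158197 + Q)) = 1/(1/(-585074 + (523 + (-182)² + 36*(-182))) + (-158197 + 116619)) = 1/(1/(-585074 + (523 + 33124 - 6552)) - 41578) = 1/(1/(-585074 + 27095) - 41578) = 1/(1/(-557979) - 41578) = 1/(-1/557979 - 41578) = 1/(-23199650863/557979) = -557979/23199650863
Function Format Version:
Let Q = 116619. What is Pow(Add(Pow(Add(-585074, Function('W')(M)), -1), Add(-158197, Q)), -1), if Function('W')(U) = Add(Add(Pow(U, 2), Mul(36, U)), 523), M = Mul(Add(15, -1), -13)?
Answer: Rational(-557979, 23199650863) ≈ -2.4051e-5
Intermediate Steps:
M = -182 (M = Mul(14, -13) = -182)
Function('W')(U) = Add(523, Pow(U, 2), Mul(36, U))
Pow(Add(Pow(Add(-585074, Function('W')(M)), -1), Add(-158197, Q)), -1) = Pow(Add(Pow(Add(-585074, Add(523, Pow(-182, 2), Mul(36, -182))), -1), Add(-158197, 116619)), -1) = Pow(Add(Pow(Add(-585074, Add(523, 33124, -6552)), -1), -41578), -1) = Pow(Add(Pow(Add(-585074, 27095), -1), -41578), -1) = Pow(Add(Pow(-557979, -1), -41578), -1) = Pow(Add(Rational(-1, 557979), -41578), -1) = Pow(Rational(-23199650863, 557979), -1) = Rational(-557979, 23199650863)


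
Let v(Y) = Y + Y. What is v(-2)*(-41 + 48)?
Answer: -28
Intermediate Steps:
v(Y) = 2*Y
v(-2)*(-41 + 48) = (2*(-2))*(-41 + 48) = -4*7 = -28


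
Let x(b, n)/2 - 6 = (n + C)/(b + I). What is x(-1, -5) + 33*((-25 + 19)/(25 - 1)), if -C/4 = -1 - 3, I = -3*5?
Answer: 19/8 ≈ 2.3750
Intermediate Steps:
I = -15
C = 16 (C = -4*(-1 - 3) = -4*(-4) = 16)
x(b, n) = 12 + 2*(16 + n)/(-15 + b) (x(b, n) = 12 + 2*((n + 16)/(b - 15)) = 12 + 2*((16 + n)/(-15 + b)) = 12 + 2*(16 + n)/(-15 + b))
x(-1, -5) + 33*((-25 + 19)/(25 - 1)) = 2*(-74 - 5 + 6*(-1))/(-15 - 1) + 33*((-25 + 19)/(25 - 1)) = 2*(-74 - 5 - 6)/(-16) + 33*(-6/24) = 2*(-1/16)*(-85) + 33*(-6*1/24) = 85/8 + 33*(-1/4) = 85/8 - 33/4 = 19/8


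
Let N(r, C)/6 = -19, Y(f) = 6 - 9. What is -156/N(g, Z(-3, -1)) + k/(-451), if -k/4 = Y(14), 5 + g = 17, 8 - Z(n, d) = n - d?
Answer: 11498/8569 ≈ 1.3418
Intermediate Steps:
Z(n, d) = 8 + d - n (Z(n, d) = 8 - (n - d) = 8 + (d - n) = 8 + d - n)
g = 12 (g = -5 + 17 = 12)
Y(f) = -3
N(r, C) = -114 (N(r, C) = 6*(-19) = -114)
k = 12 (k = -4*(-3) = 12)
-156/N(g, Z(-3, -1)) + k/(-451) = -156/(-114) + 12/(-451) = -156*(-1/114) + 12*(-1/451) = 26/19 - 12/451 = 11498/8569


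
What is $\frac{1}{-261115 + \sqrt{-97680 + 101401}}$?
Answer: $- \frac{1}{261054} \approx -3.8306 \cdot 10^{-6}$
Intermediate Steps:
$\frac{1}{-261115 + \sqrt{-97680 + 101401}} = \frac{1}{-261115 + \sqrt{3721}} = \frac{1}{-261115 + 61} = \frac{1}{-261054} = - \frac{1}{261054}$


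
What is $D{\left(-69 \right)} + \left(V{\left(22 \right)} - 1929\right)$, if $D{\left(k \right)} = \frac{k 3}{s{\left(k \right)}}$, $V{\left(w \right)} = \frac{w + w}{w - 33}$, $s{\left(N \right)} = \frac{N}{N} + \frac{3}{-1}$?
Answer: $- \frac{3659}{2} \approx -1829.5$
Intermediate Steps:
$s{\left(N \right)} = -2$ ($s{\left(N \right)} = 1 + 3 \left(-1\right) = 1 - 3 = -2$)
$V{\left(w \right)} = \frac{2 w}{-33 + w}$
$D{\left(k \right)} = - \frac{3 k}{2}$ ($D{\left(k \right)} = \frac{k 3}{-2} = 3 k \left(- \frac{1}{2}\right) = - \frac{3 k}{2}$)
$D{\left(-69 \right)} + \left(V{\left(22 \right)} - 1929\right) = \left(- \frac{3}{2}\right) \left(-69\right) - \left(1929 - \frac{44}{-33 + 22}\right) = \frac{207}{2} - \left(1929 - \frac{44}{-11}\right) = \frac{207}{2} - \left(1929 - -4\right) = \frac{207}{2} - 1933 = - \frac{3659}{2}$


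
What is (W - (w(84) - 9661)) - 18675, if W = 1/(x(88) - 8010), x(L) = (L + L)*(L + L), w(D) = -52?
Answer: -205821291/22966 ≈ -8962.0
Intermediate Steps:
x(L) = 4*L² (x(L) = (2*L)*(2*L) = 4*L²)
W = 1/22966 (W = 1/(4*88² - 8010) = 1/(4*7744 - 8010) = 1/(30976 - 8010) = 1/22966 ≈ 4.3543e-5)
(W - (w(84) - 9661)) - 18675 = (1/22966 - (-52 - 9661)) - 18675 = (1/22966 - 1*(-9713)) - 18675 = (1/22966 + 9713) - 18675 = 223068759/22966 - 18675 = -205821291/22966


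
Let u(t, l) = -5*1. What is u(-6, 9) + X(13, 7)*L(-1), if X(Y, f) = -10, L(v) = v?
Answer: 5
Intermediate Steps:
u(t, l) = -5
u(-6, 9) + X(13, 7)*L(-1) = -5 - 10*(-1) = -5 + 10 = 5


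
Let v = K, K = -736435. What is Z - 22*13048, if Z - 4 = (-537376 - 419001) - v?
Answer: -506994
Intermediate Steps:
v = -736435
Z = -219938 (Z = 4 + ((-537376 - 419001) - 1*(-736435)) = 4 + (-956377 + 736435) = 4 - 219942 = -219938)
Z - 22*13048 = -219938 - 22*13048 = -219938 - 287056 = -506994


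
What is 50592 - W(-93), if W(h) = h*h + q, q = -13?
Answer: 41956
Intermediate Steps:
W(h) = -13 + h² (W(h) = h*h - 13 = h² - 13 = -13 + h²)
50592 - W(-93) = 50592 - (-13 + (-93)²) = 50592 - (-13 + 8649) = 50592 - 1*8636 = 50592 - 8636 = 41956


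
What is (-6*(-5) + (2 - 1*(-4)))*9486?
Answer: 341496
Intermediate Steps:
(-6*(-5) + (2 - 1*(-4)))*9486 = (30 + (2 + 4))*9486 = (30 + 6)*9486 = 36*9486 = 341496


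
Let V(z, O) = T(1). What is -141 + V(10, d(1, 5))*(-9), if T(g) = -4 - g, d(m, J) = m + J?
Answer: -96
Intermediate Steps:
d(m, J) = J + m
V(z, O) = -5 (V(z, O) = -4 - 1*1 = -4 - 1 = -5)
-141 + V(10, d(1, 5))*(-9) = -141 - 5*(-9) = -141 + 45 = -96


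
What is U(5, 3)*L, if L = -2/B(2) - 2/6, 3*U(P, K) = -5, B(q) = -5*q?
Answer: 2/9 ≈ 0.22222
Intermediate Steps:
U(P, K) = -5/3 (U(P, K) = (⅓)*(-5) = -5/3)
L = -2/15 (L = -2/((-5*2)) - 2/6 = -2/(-10) - 2*⅙ = -2*(-⅒) - ⅓ = ⅕ - ⅓ = -2/15 ≈ -0.13333)
U(5, 3)*L = -5/3*(-2/15) = 2/9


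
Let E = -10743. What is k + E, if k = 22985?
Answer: 12242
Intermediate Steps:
k + E = 22985 - 10743 = 12242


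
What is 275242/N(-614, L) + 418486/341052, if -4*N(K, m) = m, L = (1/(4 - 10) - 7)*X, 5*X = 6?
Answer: 938727343289/7332618 ≈ 1.2802e+5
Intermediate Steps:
X = 6/5 (X = (⅕)*6 = 6/5 ≈ 1.2000)
L = -43/5 (L = (1/(4 - 10) - 7)*(6/5) = (1/(-6) - 7)*(6/5) = (-⅙ - 7)*(6/5) = -43/6*6/5 = -43/5 ≈ -8.6000)
N(K, m) = -m/4
275242/N(-614, L) + 418486/341052 = 275242/((-¼*(-43/5))) + 418486/341052 = 275242/(43/20) + 418486*(1/341052) = 275242*(20/43) + 209243/170526 = 5504840/43 + 209243/170526 = 938727343289/7332618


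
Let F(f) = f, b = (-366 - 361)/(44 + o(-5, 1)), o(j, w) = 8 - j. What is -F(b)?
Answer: 727/57 ≈ 12.754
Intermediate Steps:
b = -727/57 (b = (-366 - 361)/(44 + (8 - 1*(-5))) = -727/(44 + (8 + 5)) = -727/(44 + 13) = -727/57 ≈ -12.754)
-F(b) = -1*(-727/57) = 727/57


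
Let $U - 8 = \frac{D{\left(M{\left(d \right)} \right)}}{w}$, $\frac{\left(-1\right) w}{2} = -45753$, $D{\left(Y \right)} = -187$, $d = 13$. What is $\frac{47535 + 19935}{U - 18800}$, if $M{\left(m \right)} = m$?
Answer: $- \frac{6173909820}{1719580939} \approx -3.5904$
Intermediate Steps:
$w = 91506$ ($w = \left(-2\right) \left(-45753\right) = 91506$)
$U = \frac{731861}{91506}$ ($U = 8 - \frac{187}{91506} = \frac{731861}{91506} \approx 7.998$)
$\frac{47535 + 19935}{U - 18800} = \frac{47535 + 19935}{\frac{731861}{91506} - 18800} = \frac{67470}{- \frac{1719580939}{91506}} = 67470 \left(- \frac{91506}{1719580939}\right) = - \frac{6173909820}{1719580939}$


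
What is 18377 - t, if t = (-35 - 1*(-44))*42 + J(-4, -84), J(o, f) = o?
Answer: 18003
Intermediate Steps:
t = 374 (t = (-35 - 1*(-44))*42 - 4 = (-35 + 44)*42 - 4 = 9*42 - 4 = 378 - 4 = 374)
18377 - t = 18377 - 1*374 = 18377 - 374 = 18003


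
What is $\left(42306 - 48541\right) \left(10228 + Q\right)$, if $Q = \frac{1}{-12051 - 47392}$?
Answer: $- \frac{3790774023705}{59443} \approx -6.3772 \cdot 10^{7}$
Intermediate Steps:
$Q = - \frac{1}{59443}$ ($Q = \frac{1}{-59443} = - \frac{1}{59443} \approx -1.6823 \cdot 10^{-5}$)
$\left(42306 - 48541\right) \left(10228 + Q\right) = \left(42306 - 48541\right) \left(10228 - \frac{1}{59443}\right) = \left(-6235\right) \frac{607983003}{59443} = - \frac{3790774023705}{59443}$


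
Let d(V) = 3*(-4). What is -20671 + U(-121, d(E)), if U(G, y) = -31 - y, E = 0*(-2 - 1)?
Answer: -20690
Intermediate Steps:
E = 0 (E = 0*(-3) = 0)
d(V) = -12
-20671 + U(-121, d(E)) = -20671 + (-31 - 1*(-12)) = -20671 + (-31 + 12) = -20671 - 19 = -20690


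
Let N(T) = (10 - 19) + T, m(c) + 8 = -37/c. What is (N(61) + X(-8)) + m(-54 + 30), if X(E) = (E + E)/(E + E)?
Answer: 1117/24 ≈ 46.542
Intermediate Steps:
m(c) = -8 - 37/c
N(T) = -9 + T
X(E) = 1 (X(E) = (2*E)/((2*E)) = (2*E)*(1/(2*E)) = 1)
(N(61) + X(-8)) + m(-54 + 30) = ((-9 + 61) + 1) + (-8 - 37/(-54 + 30)) = (52 + 1) + (-8 - 37/(-24)) = 53 + (-8 - 37*(-1/24)) = 53 + (-8 + 37/24) = 53 - 155/24 = 1117/24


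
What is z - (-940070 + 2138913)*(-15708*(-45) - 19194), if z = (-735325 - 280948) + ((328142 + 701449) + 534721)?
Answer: -824403022399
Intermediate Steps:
z = 548039 (z = -1016273 + (1029591 + 534721) = -1016273 + 1564312 = 548039)
z - (-940070 + 2138913)*(-15708*(-45) - 19194) = 548039 - (-940070 + 2138913)*(-15708*(-45) - 19194) = 548039 - 1198843*(706860 - 19194) = 548039 - 1198843*687666 = 548039 - 1*824403570438 = 548039 - 824403570438 = -824403022399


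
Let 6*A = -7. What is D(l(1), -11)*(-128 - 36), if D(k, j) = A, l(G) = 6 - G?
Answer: 574/3 ≈ 191.33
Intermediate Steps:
A = -7/6 (A = (⅙)*(-7) = -7/6 ≈ -1.1667)
D(k, j) = -7/6
D(l(1), -11)*(-128 - 36) = -7*(-128 - 36)/6 = -7/6*(-164) = 574/3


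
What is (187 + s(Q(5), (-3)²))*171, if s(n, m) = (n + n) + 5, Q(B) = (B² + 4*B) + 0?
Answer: 48222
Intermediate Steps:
Q(B) = B² + 4*B
s(n, m) = 5 + 2*n (s(n, m) = 2*n + 5 = 5 + 2*n)
(187 + s(Q(5), (-3)²))*171 = (187 + (5 + 2*(5*(4 + 5))))*171 = (187 + (5 + 2*(5*9)))*171 = (187 + (5 + 2*45))*171 = (187 + (5 + 90))*171 = (187 + 95)*171 = 282*171 = 48222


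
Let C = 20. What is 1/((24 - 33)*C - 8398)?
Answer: -1/8578 ≈ -0.00011658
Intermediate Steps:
1/((24 - 33)*C - 8398) = 1/((24 - 33)*20 - 8398) = 1/(-9*20 - 8398) = 1/(-180 - 8398) = 1/(-8578) = -1/8578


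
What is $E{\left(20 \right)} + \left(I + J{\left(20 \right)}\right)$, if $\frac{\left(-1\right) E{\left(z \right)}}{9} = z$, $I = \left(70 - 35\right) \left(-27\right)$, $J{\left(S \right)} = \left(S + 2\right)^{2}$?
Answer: $-641$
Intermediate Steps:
$J{\left(S \right)} = \left(2 + S\right)^{2}$
$I = -945$ ($I = 35 \left(-27\right) = -945$)
$E{\left(z \right)} = - 9 z$
$E{\left(20 \right)} + \left(I + J{\left(20 \right)}\right) = \left(-9\right) 20 - \left(945 - \left(2 + 20\right)^{2}\right) = -180 - \left(945 - 22^{2}\right) = -180 + \left(-945 + 484\right) = -180 - 461 = -641$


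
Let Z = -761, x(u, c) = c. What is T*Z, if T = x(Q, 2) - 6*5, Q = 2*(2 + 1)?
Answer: 21308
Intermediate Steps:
Q = 6 (Q = 2*3 = 6)
T = -28 (T = 2 - 6*5 = 2 - 1*30 = 2 - 30 = -28)
T*Z = -28*(-761) = 21308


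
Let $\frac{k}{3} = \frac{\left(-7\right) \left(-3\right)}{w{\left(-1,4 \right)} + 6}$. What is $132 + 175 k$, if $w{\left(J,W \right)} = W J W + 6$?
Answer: $- \frac{10497}{4} \approx -2624.3$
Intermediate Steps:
$w{\left(J,W \right)} = 6 + J W^{2}$ ($w{\left(J,W \right)} = J W W + 6 = J W^{2} + 6 = 6 + J W^{2}$)
$k = - \frac{63}{4}$ ($k = 3 \frac{\left(-7\right) \left(-3\right)}{\left(6 - 4^{2}\right) + 6} = 3 \frac{21}{\left(6 - 16\right) + 6} = 3 \frac{21}{-10 + 6} = 3 \frac{21}{-4} = 3 \cdot 21 \left(- \frac{1}{4}\right) = 3 \left(- \frac{21}{4}\right) = - \frac{63}{4} \approx -15.75$)
$132 + 175 k = 132 + 175 \left(- \frac{63}{4}\right) = 132 - \frac{11025}{4} = - \frac{10497}{4}$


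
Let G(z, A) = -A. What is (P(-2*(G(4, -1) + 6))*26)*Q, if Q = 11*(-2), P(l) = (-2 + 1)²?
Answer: -572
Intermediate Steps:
P(l) = 1 (P(l) = (-1)² = 1)
Q = -22
(P(-2*(G(4, -1) + 6))*26)*Q = (1*26)*(-22) = 26*(-22) = -572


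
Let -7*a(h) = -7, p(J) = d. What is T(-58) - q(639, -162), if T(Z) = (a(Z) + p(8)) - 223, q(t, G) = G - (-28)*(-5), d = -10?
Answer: 70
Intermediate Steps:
p(J) = -10
a(h) = 1 (a(h) = -⅐*(-7) = 1)
q(t, G) = -140 + G (q(t, G) = G - 1*140 = G - 140 = -140 + G)
T(Z) = -232 (T(Z) = (1 - 10) - 223 = -9 - 223 = -232)
T(-58) - q(639, -162) = -232 - (-140 - 162) = -232 - 1*(-302) = -232 + 302 = 70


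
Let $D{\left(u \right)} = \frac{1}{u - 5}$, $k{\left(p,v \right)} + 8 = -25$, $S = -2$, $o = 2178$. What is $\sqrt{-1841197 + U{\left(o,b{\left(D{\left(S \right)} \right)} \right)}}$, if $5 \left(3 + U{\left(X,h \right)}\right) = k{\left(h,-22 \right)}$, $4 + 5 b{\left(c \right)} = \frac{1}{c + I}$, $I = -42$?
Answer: $\frac{i \sqrt{46030165}}{5} \approx 1356.9 i$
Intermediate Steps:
$k{\left(p,v \right)} = -33$ ($k{\left(p,v \right)} = -8 - 25 = -33$)
$D{\left(u \right)} = \frac{1}{-5 + u}$
$b{\left(c \right)} = - \frac{4}{5} + \frac{1}{5 \left(-42 + c\right)}$ ($b{\left(c \right)} = - \frac{4}{5} + \frac{1}{5 \left(c - 42\right)} = - \frac{4}{5} + \frac{1}{5 \left(-42 + c\right)}$)
$U{\left(X,h \right)} = - \frac{48}{5}$ ($U{\left(X,h \right)} = -3 + \frac{1}{5} \left(-33\right) = -3 - \frac{33}{5} = - \frac{48}{5}$)
$\sqrt{-1841197 + U{\left(o,b{\left(D{\left(S \right)} \right)} \right)}} = \sqrt{-1841197 - \frac{48}{5}} = \sqrt{- \frac{9206033}{5}} = \frac{i \sqrt{46030165}}{5}$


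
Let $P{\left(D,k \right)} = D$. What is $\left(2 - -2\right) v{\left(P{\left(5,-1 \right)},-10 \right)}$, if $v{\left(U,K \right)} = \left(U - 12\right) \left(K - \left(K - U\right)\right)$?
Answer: $-140$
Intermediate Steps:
$v{\left(U,K \right)} = U \left(-12 + U\right)$ ($v{\left(U,K \right)} = \left(-12 + U\right) U = U \left(-12 + U\right)$)
$\left(2 - -2\right) v{\left(P{\left(5,-1 \right)},-10 \right)} = \left(2 - -2\right) 5 \left(-12 + 5\right) = \left(2 + 2\right) 5 \left(-7\right) = 4 \left(-35\right) = -140$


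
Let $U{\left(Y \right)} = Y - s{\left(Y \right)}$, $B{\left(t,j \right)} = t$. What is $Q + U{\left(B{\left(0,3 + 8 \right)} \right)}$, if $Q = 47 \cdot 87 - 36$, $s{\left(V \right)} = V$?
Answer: $4053$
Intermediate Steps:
$U{\left(Y \right)} = 0$ ($U{\left(Y \right)} = Y - Y = 0$)
$Q = 4053$ ($Q = 4089 - 36 = 4053$)
$Q + U{\left(B{\left(0,3 + 8 \right)} \right)} = 4053 + 0 = 4053$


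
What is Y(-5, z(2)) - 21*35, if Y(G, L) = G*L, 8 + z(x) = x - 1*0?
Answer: -705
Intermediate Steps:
z(x) = -8 + x (z(x) = -8 + (x - 1*0) = -8 + (x + 0) = -8 + x)
Y(-5, z(2)) - 21*35 = -5*(-8 + 2) - 21*35 = -5*(-6) - 735 = 30 - 735 = -705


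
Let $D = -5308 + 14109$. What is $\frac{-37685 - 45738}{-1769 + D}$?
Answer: $- \frac{83423}{7032} \approx -11.863$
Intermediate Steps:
$D = 8801$
$\frac{-37685 - 45738}{-1769 + D} = \frac{-37685 - 45738}{-1769 + 8801} = - \frac{83423}{7032}$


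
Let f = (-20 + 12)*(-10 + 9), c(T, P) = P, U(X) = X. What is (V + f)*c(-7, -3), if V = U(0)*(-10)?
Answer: -24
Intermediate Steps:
f = 8 (f = -8*(-1) = 8)
V = 0 (V = 0*(-10) = 0)
(V + f)*c(-7, -3) = (0 + 8)*(-3) = 8*(-3) = -24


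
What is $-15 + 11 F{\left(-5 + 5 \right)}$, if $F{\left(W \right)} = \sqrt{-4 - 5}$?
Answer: $-15 + 33 i \approx -15.0 + 33.0 i$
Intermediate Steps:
$F{\left(W \right)} = 3 i$ ($F{\left(W \right)} = \sqrt{-9} = 3 i$)
$-15 + 11 F{\left(-5 + 5 \right)} = -15 + 11 \cdot 3 i = -15 + 33 i$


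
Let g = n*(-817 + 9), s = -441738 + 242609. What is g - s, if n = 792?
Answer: -440807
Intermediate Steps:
s = -199129
g = -639936 (g = 792*(-817 + 9) = 792*(-808) = -639936)
g - s = -639936 - 1*(-199129) = -639936 + 199129 = -440807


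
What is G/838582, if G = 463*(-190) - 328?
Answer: -44149/419291 ≈ -0.10529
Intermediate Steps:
G = -88298 (G = -87970 - 328 = -88298)
G/838582 = -88298/838582 = -88298*1/838582 = -44149/419291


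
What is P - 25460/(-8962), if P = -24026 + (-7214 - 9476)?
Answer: -182435666/4481 ≈ -40713.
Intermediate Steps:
P = -40716 (P = -24026 - 16690 = -40716)
P - 25460/(-8962) = -40716 - 25460/(-8962) = -40716 - 25460*(-1/8962) = -40716 + 12730/4481 = -182435666/4481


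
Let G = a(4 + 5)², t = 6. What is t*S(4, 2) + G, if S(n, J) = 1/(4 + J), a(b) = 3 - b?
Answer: 37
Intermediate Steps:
G = 36 (G = (3 - (4 + 5))² = (3 - 1*9)² = (3 - 9)² = (-6)² = 36)
t*S(4, 2) + G = 6/(4 + 2) + 36 = 6/6 + 36 = 6*(⅙) + 36 = 1 + 36 = 37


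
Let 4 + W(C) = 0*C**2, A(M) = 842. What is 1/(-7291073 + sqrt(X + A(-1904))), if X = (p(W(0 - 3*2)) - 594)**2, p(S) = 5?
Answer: -7291073/53159745143566 - sqrt(347763)/53159745143566 ≈ -1.3717e-7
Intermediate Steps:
W(C) = -4 (W(C) = -4 + 0*C**2 = -4 + 0 = -4)
X = 346921 (X = (5 - 594)**2 = (-589)**2 = 346921)
1/(-7291073 + sqrt(X + A(-1904))) = 1/(-7291073 + sqrt(346921 + 842)) = 1/(-7291073 + sqrt(347763))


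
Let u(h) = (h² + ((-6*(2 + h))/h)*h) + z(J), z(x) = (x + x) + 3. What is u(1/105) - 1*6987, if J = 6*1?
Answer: -76999229/11025 ≈ -6984.1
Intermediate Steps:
J = 6
z(x) = 3 + 2*x (z(x) = 2*x + 3 = 3 + 2*x)
u(h) = 3 + h² - 6*h (u(h) = (h² + ((-6*(2 + h))/h)*h) + (3 + 2*6) = (h² + ((-12 - 6*h)/h)*h) + (3 + 12) = (h² + ((-12 - 6*h)/h)*h) + 15 = (h² + (-12 - 6*h)) + 15 = (-12 + h² - 6*h) + 15 = 3 + h² - 6*h)
u(1/105) - 1*6987 = (3 + (1/105)² - 6/105) - 1*6987 = (3 + (1/105)² - 6*1/105) - 6987 = (3 + 1/11025 - 2/35) - 6987 = 32446/11025 - 6987 = -76999229/11025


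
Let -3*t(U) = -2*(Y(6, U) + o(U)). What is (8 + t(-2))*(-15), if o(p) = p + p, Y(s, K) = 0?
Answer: -80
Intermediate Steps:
o(p) = 2*p
t(U) = 4*U/3 (t(U) = -(-2)*(0 + 2*U)/3 = -(-2)*2*U/3 = -(-4)*U/3 = 4*U/3)
(8 + t(-2))*(-15) = (8 + (4/3)*(-2))*(-15) = (8 - 8/3)*(-15) = (16/3)*(-15) = -80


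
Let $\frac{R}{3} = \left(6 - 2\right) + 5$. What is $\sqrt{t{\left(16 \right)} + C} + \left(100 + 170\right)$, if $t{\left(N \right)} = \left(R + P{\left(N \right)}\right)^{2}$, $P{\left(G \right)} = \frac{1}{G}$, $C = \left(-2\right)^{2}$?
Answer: $270 + \frac{\sqrt{188513}}{16} \approx 297.14$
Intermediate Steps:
$C = 4$
$R = 27$ ($R = 3 \left(\left(6 - 2\right) + 5\right) = 3 \left(4 + 5\right) = 3 \cdot 9 = 27$)
$t{\left(N \right)} = \left(27 + \frac{1}{N}\right)^{2}$
$\sqrt{t{\left(16 \right)} + C} + \left(100 + 170\right) = \sqrt{\frac{\left(1 + 27 \cdot 16\right)^{2}}{256} + 4} + \left(100 + 170\right) = \sqrt{\frac{\left(1 + 432\right)^{2}}{256} + 4} + 270 = \sqrt{\frac{433^{2}}{256} + 4} + 270 = \sqrt{\frac{1}{256} \cdot 187489 + 4} + 270 = \sqrt{\frac{187489}{256} + 4} + 270 = \sqrt{\frac{188513}{256}} + 270 = \frac{\sqrt{188513}}{16} + 270 = 270 + \frac{\sqrt{188513}}{16}$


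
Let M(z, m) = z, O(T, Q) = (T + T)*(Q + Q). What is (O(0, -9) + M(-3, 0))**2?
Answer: 9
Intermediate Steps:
O(T, Q) = 4*Q*T (O(T, Q) = (2*T)*(2*Q) = 4*Q*T)
(O(0, -9) + M(-3, 0))**2 = (4*(-9)*0 - 3)**2 = (0 - 3)**2 = (-3)**2 = 9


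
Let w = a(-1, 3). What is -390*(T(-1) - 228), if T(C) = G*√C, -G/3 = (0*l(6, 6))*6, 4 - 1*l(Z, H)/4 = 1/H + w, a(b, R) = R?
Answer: 88920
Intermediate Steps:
w = 3
l(Z, H) = 4 - 4/H (l(Z, H) = 16 - 4*(1/H + 3) = 16 - 4*(3 + 1/H) = 16 + (-12 - 4/H) = 4 - 4/H)
G = 0 (G = -3*0*(4 - 4/6)*6 = -3*0*(4 - 4*⅙)*6 = -3*0*(4 - ⅔)*6 = -3*0*(10/3)*6 = -0*6 = -3*0 = 0)
T(C) = 0 (T(C) = 0*√C = 0)
-390*(T(-1) - 228) = -390*(0 - 228) = -390*(-228) = 88920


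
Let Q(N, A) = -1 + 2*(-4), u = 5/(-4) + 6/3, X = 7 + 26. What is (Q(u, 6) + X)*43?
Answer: 1032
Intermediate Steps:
X = 33
u = 3/4 (u = 5*(-1/4) + 6*(1/3) = -5/4 + 2 = 3/4 ≈ 0.75000)
Q(N, A) = -9 (Q(N, A) = -1 - 8 = -9)
(Q(u, 6) + X)*43 = (-9 + 33)*43 = 24*43 = 1032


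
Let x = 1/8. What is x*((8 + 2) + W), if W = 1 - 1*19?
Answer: -1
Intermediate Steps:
x = 1/8 ≈ 0.12500
W = -18 (W = 1 - 19 = -18)
x*((8 + 2) + W) = ((8 + 2) - 18)/8 = (10 - 18)/8 = (1/8)*(-8) = -1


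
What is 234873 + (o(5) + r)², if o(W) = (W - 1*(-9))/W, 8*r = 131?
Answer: 376385089/1600 ≈ 2.3524e+5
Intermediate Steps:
r = 131/8 (r = (⅛)*131 = 131/8 ≈ 16.375)
o(W) = (9 + W)/W (o(W) = (W + 9)/W = (9 + W)/W)
234873 + (o(5) + r)² = 234873 + ((9 + 5)/5 + 131/8)² = 234873 + ((⅕)*14 + 131/8)² = 234873 + (14/5 + 131/8)² = 234873 + (767/40)² = 234873 + 588289/1600 = 376385089/1600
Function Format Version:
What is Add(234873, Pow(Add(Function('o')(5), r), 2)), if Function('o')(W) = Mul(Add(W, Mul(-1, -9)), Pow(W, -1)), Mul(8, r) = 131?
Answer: Rational(376385089, 1600) ≈ 2.3524e+5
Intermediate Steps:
r = Rational(131, 8) (r = Mul(Rational(1, 8), 131) = Rational(131, 8) ≈ 16.375)
Function('o')(W) = Mul(Pow(W, -1), Add(9, W)) (Function('o')(W) = Mul(Add(W, 9), Pow(W, -1)) = Mul(Add(9, W), Pow(W, -1)) = Mul(Pow(W, -1), Add(9, W)))
Add(234873, Pow(Add(Function('o')(5), r), 2)) = Add(234873, Pow(Add(Mul(Pow(5, -1), Add(9, 5)), Rational(131, 8)), 2)) = Add(234873, Pow(Add(Mul(Rational(1, 5), 14), Rational(131, 8)), 2)) = Add(234873, Pow(Add(Rational(14, 5), Rational(131, 8)), 2)) = Add(234873, Pow(Rational(767, 40), 2)) = Add(234873, Rational(588289, 1600)) = Rational(376385089, 1600)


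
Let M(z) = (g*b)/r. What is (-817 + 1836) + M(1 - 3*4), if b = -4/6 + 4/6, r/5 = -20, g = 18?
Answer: 1019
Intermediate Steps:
r = -100 (r = 5*(-20) = -100)
b = 0 (b = -4*⅙ + 4*(⅙) = -⅔ + ⅔ = 0)
M(z) = 0 (M(z) = (18*0)/(-100) = 0*(-1/100) = 0)
(-817 + 1836) + M(1 - 3*4) = (-817 + 1836) + 0 = 1019 + 0 = 1019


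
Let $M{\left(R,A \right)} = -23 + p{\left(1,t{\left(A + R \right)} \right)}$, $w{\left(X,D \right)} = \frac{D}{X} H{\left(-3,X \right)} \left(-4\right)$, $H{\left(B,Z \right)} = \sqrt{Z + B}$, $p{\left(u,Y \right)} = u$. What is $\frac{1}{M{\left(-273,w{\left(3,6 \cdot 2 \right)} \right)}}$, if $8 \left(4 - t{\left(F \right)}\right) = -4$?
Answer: $- \frac{1}{22} \approx -0.045455$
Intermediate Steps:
$t{\left(F \right)} = \frac{9}{2}$ ($t{\left(F \right)} = 4 - - \frac{1}{2} = 4 + \frac{1}{2} = \frac{9}{2}$)
$H{\left(B,Z \right)} = \sqrt{B + Z}$
$w{\left(X,D \right)} = - \frac{4 D \sqrt{-3 + X}}{X}$ ($w{\left(X,D \right)} = \frac{D}{X} \sqrt{-3 + X} \left(-4\right) = \frac{D \sqrt{-3 + X}}{X} \left(-4\right) = - \frac{4 D \sqrt{-3 + X}}{X}$)
$M{\left(R,A \right)} = -22$ ($M{\left(R,A \right)} = -23 + 1 = -22$)
$\frac{1}{M{\left(-273,w{\left(3,6 \cdot 2 \right)} \right)}} = \frac{1}{-22} = - \frac{1}{22}$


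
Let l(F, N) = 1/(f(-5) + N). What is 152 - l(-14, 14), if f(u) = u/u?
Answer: 2279/15 ≈ 151.93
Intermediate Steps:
f(u) = 1
l(F, N) = 1/(1 + N)
152 - l(-14, 14) = 152 - 1/(1 + 14) = 152 - 1/15 = 2279/15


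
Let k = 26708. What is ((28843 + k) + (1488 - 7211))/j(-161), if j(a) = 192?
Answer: 12457/48 ≈ 259.52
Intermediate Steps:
((28843 + k) + (1488 - 7211))/j(-161) = ((28843 + 26708) + (1488 - 7211))/192 = (55551 - 5723)*(1/192) = 49828*(1/192) = 12457/48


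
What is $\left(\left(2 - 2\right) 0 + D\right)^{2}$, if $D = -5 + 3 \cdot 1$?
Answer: $4$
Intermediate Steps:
$D = -2$ ($D = -5 + 3 = -2$)
$\left(\left(2 - 2\right) 0 + D\right)^{2} = \left(\left(2 - 2\right) 0 - 2\right)^{2} = \left(0 \cdot 0 - 2\right)^{2} = \left(0 - 2\right)^{2} = \left(-2\right)^{2} = 4$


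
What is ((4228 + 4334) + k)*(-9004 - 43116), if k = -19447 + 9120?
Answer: 91991800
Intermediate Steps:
k = -10327
((4228 + 4334) + k)*(-9004 - 43116) = ((4228 + 4334) - 10327)*(-9004 - 43116) = (8562 - 10327)*(-52120) = -1765*(-52120) = 91991800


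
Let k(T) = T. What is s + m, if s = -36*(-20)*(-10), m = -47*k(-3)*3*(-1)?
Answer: -7623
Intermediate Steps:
m = -423 (m = -(-141)*3*(-1) = -(-141)*(-3) = -47*9 = -423)
s = -7200 (s = 720*(-10) = -7200)
s + m = -7200 - 423 = -7623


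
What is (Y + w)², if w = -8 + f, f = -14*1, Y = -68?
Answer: 8100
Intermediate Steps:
f = -14
w = -22 (w = -8 - 14 = -22)
(Y + w)² = (-68 - 22)² = (-90)² = 8100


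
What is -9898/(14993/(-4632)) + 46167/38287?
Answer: 1756056792663/574036991 ≈ 3059.1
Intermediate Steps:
-9898/(14993/(-4632)) + 46167/38287 = -9898/(14993*(-1/4632)) + 46167*(1/38287) = -9898/(-14993/4632) + 46167/38287 = -9898*(-4632/14993) + 46167/38287 = 45847536/14993 + 46167/38287 = 1756056792663/574036991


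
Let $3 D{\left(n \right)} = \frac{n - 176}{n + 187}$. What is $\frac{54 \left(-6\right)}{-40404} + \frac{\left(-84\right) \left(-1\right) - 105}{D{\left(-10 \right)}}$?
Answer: $\frac{12516813}{208754} \approx 59.96$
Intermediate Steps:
$D{\left(n \right)} = \frac{-176 + n}{3 \left(187 + n\right)}$ ($D{\left(n \right)} = \frac{\left(n - 176\right) \frac{1}{n + 187}}{3} = \frac{\left(-176 + n\right) \frac{1}{187 + n}}{3} = \frac{\frac{1}{187 + n} \left(-176 + n\right)}{3} = \frac{-176 + n}{3 \left(187 + n\right)}$)
$\frac{54 \left(-6\right)}{-40404} + \frac{\left(-84\right) \left(-1\right) - 105}{D{\left(-10 \right)}} = \frac{54 \left(-6\right)}{-40404} + \frac{\left(-84\right) \left(-1\right) - 105}{\frac{1}{3} \frac{1}{187 - 10} \left(-176 - 10\right)} = \left(-324\right) \left(- \frac{1}{40404}\right) + \frac{84 - 105}{\frac{1}{3} \cdot \frac{1}{177} \left(-186\right)} = \frac{27}{3367} - \frac{21}{\frac{1}{3} \cdot \frac{1}{177} \left(-186\right)} = \frac{27}{3367} - \frac{21}{- \frac{62}{177}} = \frac{27}{3367} - - \frac{3717}{62} = \frac{27}{3367} + \frac{3717}{62} = \frac{12516813}{208754}$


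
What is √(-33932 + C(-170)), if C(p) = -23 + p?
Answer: 5*I*√1365 ≈ 184.73*I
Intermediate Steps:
√(-33932 + C(-170)) = √(-33932 + (-23 - 170)) = √(-33932 - 193) = √(-34125) = 5*I*√1365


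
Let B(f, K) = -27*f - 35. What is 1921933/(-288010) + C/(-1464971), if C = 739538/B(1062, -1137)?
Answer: -80832161517305207/12113082080956390 ≈ -6.6731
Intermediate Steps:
B(f, K) = -35 - 27*f
C = -739538/28709 (C = 739538/(-35 - 27*1062) = 739538/(-35 - 28674) = 739538/(-28709) = 739538*(-1/28709) = -739538/28709 ≈ -25.760)
1921933/(-288010) + C/(-1464971) = 1921933/(-288010) - 739538/28709/(-1464971) = 1921933*(-1/288010) - 739538/28709*(-1/1464971) = -1921933/288010 + 739538/42057852439 = -80832161517305207/12113082080956390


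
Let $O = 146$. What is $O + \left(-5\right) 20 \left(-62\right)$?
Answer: $6346$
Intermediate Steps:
$O + \left(-5\right) 20 \left(-62\right) = 146 + \left(-5\right) 20 \left(-62\right) = 146 - -6200 = 146 + 6200 = 6346$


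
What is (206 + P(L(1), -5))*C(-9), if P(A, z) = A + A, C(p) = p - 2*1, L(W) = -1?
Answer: -2244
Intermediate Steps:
C(p) = -2 + p (C(p) = p - 2 = -2 + p)
P(A, z) = 2*A
(206 + P(L(1), -5))*C(-9) = (206 + 2*(-1))*(-2 - 9) = (206 - 2)*(-11) = 204*(-11) = -2244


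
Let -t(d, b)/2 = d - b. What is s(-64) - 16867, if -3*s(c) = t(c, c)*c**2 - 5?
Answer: -50596/3 ≈ -16865.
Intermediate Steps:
t(d, b) = -2*d + 2*b (t(d, b) = -2*(d - b) = -2*d + 2*b)
s(c) = 5/3 (s(c) = -((-2*c + 2*c)*c**2 - 5)/3 = -(0*c**2 - 5)/3 = -(0 - 5)/3 = -1/3*(-5) = 5/3)
s(-64) - 16867 = 5/3 - 16867 = -50596/3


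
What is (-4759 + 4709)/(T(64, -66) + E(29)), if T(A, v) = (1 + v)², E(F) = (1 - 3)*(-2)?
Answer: -50/4229 ≈ -0.011823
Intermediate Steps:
E(F) = 4 (E(F) = -2*(-2) = 4)
(-4759 + 4709)/(T(64, -66) + E(29)) = (-4759 + 4709)/((1 - 66)² + 4) = -50/((-65)² + 4) = -50/(4225 + 4) = -50/4229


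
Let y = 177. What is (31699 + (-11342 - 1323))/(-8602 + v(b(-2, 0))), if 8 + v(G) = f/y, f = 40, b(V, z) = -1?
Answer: -1684509/761965 ≈ -2.2107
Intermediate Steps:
v(G) = -1376/177 (v(G) = -8 + 40/177 = -1376/177)
(31699 + (-11342 - 1323))/(-8602 + v(b(-2, 0))) = (31699 + (-11342 - 1323))/(-8602 - 1376/177) = (31699 - 12665)/(-1523930/177) = 19034*(-177/1523930) = -1684509/761965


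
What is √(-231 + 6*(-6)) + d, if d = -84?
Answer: -84 + I*√267 ≈ -84.0 + 16.34*I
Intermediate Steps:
√(-231 + 6*(-6)) + d = √(-231 + 6*(-6)) - 84 = √(-231 - 36) - 84 = √(-267) - 84 = I*√267 - 84 = -84 + I*√267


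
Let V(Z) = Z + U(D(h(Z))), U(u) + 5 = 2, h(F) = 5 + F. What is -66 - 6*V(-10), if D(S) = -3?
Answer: 12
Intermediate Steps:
U(u) = -3 (U(u) = -5 + 2 = -3)
V(Z) = -3 + Z (V(Z) = Z - 3 = -3 + Z)
-66 - 6*V(-10) = -66 - 6*(-3 - 10) = -66 - 6*(-13) = -66 + 78 = 12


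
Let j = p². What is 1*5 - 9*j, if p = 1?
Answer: -4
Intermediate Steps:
j = 1 (j = 1² = 1)
1*5 - 9*j = 1*5 - 9*1 = 5 - 9 = -4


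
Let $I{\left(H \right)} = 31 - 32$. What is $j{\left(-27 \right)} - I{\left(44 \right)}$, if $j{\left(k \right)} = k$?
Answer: $-26$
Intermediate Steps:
$I{\left(H \right)} = -1$ ($I{\left(H \right)} = 31 - 32 = -1$)
$j{\left(-27 \right)} - I{\left(44 \right)} = -27 - -1 = -27 + 1 = -26$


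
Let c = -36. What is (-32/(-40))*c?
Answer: -144/5 ≈ -28.800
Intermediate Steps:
(-32/(-40))*c = -32/(-40)*(-36) = -32*(-1/40)*(-36) = (4/5)*(-36) = -144/5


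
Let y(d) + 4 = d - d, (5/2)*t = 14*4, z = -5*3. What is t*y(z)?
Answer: -448/5 ≈ -89.600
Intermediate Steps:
z = -15
t = 112/5 (t = 2*(14*4)/5 = (2/5)*56 = 112/5 ≈ 22.400)
y(d) = -4 (y(d) = -4 + (d - d) = -4 + 0 = -4)
t*y(z) = (112/5)*(-4) = -448/5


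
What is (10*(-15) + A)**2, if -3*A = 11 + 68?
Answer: 279841/9 ≈ 31093.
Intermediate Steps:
A = -79/3 (A = -(11 + 68)/3 = -1/3*79 = -79/3 ≈ -26.333)
(10*(-15) + A)**2 = (10*(-15) - 79/3)**2 = (-150 - 79/3)**2 = (-529/3)**2 = 279841/9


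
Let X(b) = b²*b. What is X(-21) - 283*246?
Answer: -78879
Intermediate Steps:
X(b) = b³
X(-21) - 283*246 = (-21)³ - 283*246 = -9261 - 69618 = -78879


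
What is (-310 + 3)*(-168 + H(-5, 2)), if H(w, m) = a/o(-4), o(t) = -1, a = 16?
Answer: 56488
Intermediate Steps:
H(w, m) = -16 (H(w, m) = 16/(-1) = 16*(-1) = -16)
(-310 + 3)*(-168 + H(-5, 2)) = (-310 + 3)*(-168 - 16) = -307*(-184) = 56488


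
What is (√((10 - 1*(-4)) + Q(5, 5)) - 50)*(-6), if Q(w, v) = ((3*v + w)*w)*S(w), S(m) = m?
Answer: 300 - 6*√514 ≈ 163.97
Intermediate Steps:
Q(w, v) = w²*(w + 3*v) (Q(w, v) = ((3*v + w)*w)*w = ((w + 3*v)*w)*w = (w*(w + 3*v))*w = w²*(w + 3*v))
(√((10 - 1*(-4)) + Q(5, 5)) - 50)*(-6) = (√((10 - 1*(-4)) + 5²*(5 + 3*5)) - 50)*(-6) = (√((10 + 4) + 25*(5 + 15)) - 50)*(-6) = (√(14 + 25*20) - 50)*(-6) = (√(14 + 500) - 50)*(-6) = (√514 - 50)*(-6) = (-50 + √514)*(-6) = 300 - 6*√514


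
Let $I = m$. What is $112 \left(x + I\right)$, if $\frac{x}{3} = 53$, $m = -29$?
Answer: $14560$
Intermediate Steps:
$I = -29$
$x = 159$ ($x = 3 \cdot 53 = 159$)
$112 \left(x + I\right) = 112 \left(159 - 29\right) = 112 \cdot 130 = 14560$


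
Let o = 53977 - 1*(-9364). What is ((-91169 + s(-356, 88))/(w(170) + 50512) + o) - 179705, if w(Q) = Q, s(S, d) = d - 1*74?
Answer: -1965883801/16894 ≈ -1.1637e+5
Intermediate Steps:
s(S, d) = -74 + d (s(S, d) = d - 74 = -74 + d)
o = 63341 (o = 53977 + 9364 = 63341)
((-91169 + s(-356, 88))/(w(170) + 50512) + o) - 179705 = ((-91169 + (-74 + 88))/(170 + 50512) + 63341) - 179705 = ((-91169 + 14)/50682 + 63341) - 179705 = (-91155*1/50682 + 63341) - 179705 = (-30385/16894 + 63341) - 179705 = 1070052469/16894 - 179705 = -1965883801/16894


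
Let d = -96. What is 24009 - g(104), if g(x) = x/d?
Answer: 288121/12 ≈ 24010.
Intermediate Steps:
g(x) = -x/96 (g(x) = x/(-96) = x*(-1/96) = -x/96)
24009 - g(104) = 24009 - (-1)*104/96 = 24009 - 1*(-13/12) = 24009 + 13/12 = 288121/12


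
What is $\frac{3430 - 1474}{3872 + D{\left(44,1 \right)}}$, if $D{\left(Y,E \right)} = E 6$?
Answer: $\frac{978}{1939} \approx 0.50438$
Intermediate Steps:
$D{\left(Y,E \right)} = 6 E$
$\frac{3430 - 1474}{3872 + D{\left(44,1 \right)}} = \frac{3430 - 1474}{3872 + 6 \cdot 1} = \frac{1956}{3872 + 6} = \frac{1956}{3878} = 1956 \cdot \frac{1}{3878} = \frac{978}{1939}$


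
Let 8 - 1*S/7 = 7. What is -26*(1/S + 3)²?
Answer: -12584/49 ≈ -256.82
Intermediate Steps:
S = 7 (S = 56 - 7*7 = 56 - 49 = 7)
-26*(1/S + 3)² = -26*(1/7 + 3)² = -26*(⅐ + 3)² = -26*(22/7)² = -26*484/49 = -12584/49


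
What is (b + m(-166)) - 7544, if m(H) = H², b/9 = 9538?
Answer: 105854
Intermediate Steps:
b = 85842 (b = 9*9538 = 85842)
(b + m(-166)) - 7544 = (85842 + (-166)²) - 7544 = (85842 + 27556) - 7544 = 113398 - 7544 = 105854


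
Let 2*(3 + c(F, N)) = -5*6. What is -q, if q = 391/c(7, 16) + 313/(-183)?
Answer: 25729/1098 ≈ 23.433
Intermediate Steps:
c(F, N) = -18 (c(F, N) = -3 + (-5*6)/2 = -3 + (½)*(-30) = -3 - 15 = -18)
q = -25729/1098 (q = 391/(-18) + 313/(-183) = 391*(-1/18) + 313*(-1/183) = -391/18 - 313/183 = -25729/1098 ≈ -23.433)
-q = -1*(-25729/1098) = 25729/1098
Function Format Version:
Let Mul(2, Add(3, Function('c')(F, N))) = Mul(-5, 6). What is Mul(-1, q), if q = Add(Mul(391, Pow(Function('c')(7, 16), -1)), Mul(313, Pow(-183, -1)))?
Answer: Rational(25729, 1098) ≈ 23.433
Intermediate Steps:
Function('c')(F, N) = -18 (Function('c')(F, N) = Add(-3, Mul(Rational(1, 2), Mul(-5, 6))) = Add(-3, Mul(Rational(1, 2), -30)) = Add(-3, -15) = -18)
q = Rational(-25729, 1098) (q = Add(Mul(391, Pow(-18, -1)), Mul(313, Pow(-183, -1))) = Add(Mul(391, Rational(-1, 18)), Mul(313, Rational(-1, 183))) = Add(Rational(-391, 18), Rational(-313, 183)) = Rational(-25729, 1098) ≈ -23.433)
Mul(-1, q) = Mul(-1, Rational(-25729, 1098)) = Rational(25729, 1098)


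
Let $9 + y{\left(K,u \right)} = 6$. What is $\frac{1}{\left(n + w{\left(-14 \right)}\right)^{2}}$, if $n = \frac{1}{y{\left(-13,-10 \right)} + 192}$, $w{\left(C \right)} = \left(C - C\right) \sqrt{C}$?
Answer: $35721$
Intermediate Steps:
$w{\left(C \right)} = 0$ ($w{\left(C \right)} = 0 \sqrt{C} = 0$)
$y{\left(K,u \right)} = -3$ ($y{\left(K,u \right)} = -9 + 6 = -3$)
$n = \frac{1}{189}$ ($n = \frac{1}{-3 + 192} = \frac{1}{189} \approx 0.005291$)
$\frac{1}{\left(n + w{\left(-14 \right)}\right)^{2}} = \frac{1}{\left(\frac{1}{189} + 0\right)^{2}} = \frac{1}{\left(\frac{1}{189}\right)^{2}} = \frac{1}{\frac{1}{35721}} = 35721$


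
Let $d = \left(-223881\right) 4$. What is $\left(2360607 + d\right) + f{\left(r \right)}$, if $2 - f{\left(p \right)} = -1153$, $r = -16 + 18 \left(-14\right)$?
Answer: $1466238$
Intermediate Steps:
$r = -268$ ($r = -16 - 252 = -268$)
$f{\left(p \right)} = 1155$ ($f{\left(p \right)} = 2 - -1153 = 2 + 1153 = 1155$)
$d = -895524$
$\left(2360607 + d\right) + f{\left(r \right)} = \left(2360607 - 895524\right) + 1155 = 1465083 + 1155 = 1466238$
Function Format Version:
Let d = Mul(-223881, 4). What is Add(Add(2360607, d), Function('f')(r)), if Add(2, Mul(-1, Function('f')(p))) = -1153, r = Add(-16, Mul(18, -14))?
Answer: 1466238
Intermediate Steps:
r = -268 (r = Add(-16, -252) = -268)
Function('f')(p) = 1155 (Function('f')(p) = Add(2, Mul(-1, -1153)) = Add(2, 1153) = 1155)
d = -895524
Add(Add(2360607, d), Function('f')(r)) = Add(Add(2360607, -895524), 1155) = Add(1465083, 1155) = 1466238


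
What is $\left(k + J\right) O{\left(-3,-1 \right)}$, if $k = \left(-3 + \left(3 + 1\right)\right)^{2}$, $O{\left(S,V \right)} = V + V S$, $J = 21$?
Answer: $44$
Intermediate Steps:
$O{\left(S,V \right)} = V + S V$
$k = 1$ ($k = \left(-3 + 4\right)^{2} = 1^{2} = 1$)
$\left(k + J\right) O{\left(-3,-1 \right)} = \left(1 + 21\right) \left(- (1 - 3)\right) = 22 \left(\left(-1\right) \left(-2\right)\right) = 22 \cdot 2 = 44$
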